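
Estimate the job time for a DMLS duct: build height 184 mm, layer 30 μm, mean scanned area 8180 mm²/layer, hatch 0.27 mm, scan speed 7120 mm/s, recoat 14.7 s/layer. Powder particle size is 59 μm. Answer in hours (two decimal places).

32.30 hours

Number of layers: 184 / 0.03 → 6134 (rounded up).
Hatch length per layer: 8180 / 0.27 → 30296.3 mm.
Laser time per layer: 30296.3 / 7120 → 4.2551 s.
Layer cycle = 4.2551 + 14.7 = 18.9551 s.
Build time = 6134 × 18.9551 = 116270.5834 s = 32.30 hours.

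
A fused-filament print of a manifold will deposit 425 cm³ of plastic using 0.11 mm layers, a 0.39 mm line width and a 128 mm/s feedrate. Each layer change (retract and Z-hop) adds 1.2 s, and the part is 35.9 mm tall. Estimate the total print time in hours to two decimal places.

Bead cross-section = 0.11 × 0.39, so 0.0429 mm².
Total extruded path = 425000/0.0429 = 9906759.9 mm.
Print-move time = 9906759.9 / 128, so 77396.6 s.
Number of layers: 35.9 / 0.11 → 327 (rounded up).
Layer-change overhead = 327 × 1.2 = 392.4 s.
Total = 77396.6 + 392.4 = 77789 s = 21.61 hours.

21.61 hours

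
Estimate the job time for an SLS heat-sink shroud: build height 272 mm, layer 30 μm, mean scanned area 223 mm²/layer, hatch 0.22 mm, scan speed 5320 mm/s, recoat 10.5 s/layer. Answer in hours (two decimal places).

Layer count = ceil(272 / 0.03) = 9067.
Per-layer scan distance: 223 / 0.22 → 1013.6 mm.
Scan time per layer = 1013.6 / 5320, so 0.1905 s.
Per-layer time = 0.1905 + 10.5, so 10.6905 s.
9067 layers × 10.6905 s/layer = 96930.7635 s, i.e. 26.93 hours.

26.93 hours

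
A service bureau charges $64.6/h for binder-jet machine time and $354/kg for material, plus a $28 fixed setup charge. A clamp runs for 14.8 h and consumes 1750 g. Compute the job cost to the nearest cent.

Time charge: 64.6 × 14.8 → $956.08.
Material cost = 354 × 1750/1000, so $619.50.
Total = 956.08 + 619.50 + 28 = $1603.58.

$1603.58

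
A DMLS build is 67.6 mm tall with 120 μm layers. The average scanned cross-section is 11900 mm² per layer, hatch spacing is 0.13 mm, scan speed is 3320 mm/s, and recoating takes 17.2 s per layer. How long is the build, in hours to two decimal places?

Layer count = ceil(67.6 / 0.12) = 564.
Hatch length per layer = 11900 / 0.13 = 91538.5 mm.
Per-layer scan time = 91538.5 / 3320, so 27.5718 s.
Layer cycle = 27.5718 + 17.2 = 44.7718 s.
564 layers × 44.7718 s/layer = 25251.2952 s, i.e. 7.01 hours.

7.01 hours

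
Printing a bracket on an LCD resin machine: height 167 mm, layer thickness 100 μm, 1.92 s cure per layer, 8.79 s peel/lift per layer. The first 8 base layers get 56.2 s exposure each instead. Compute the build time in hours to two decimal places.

Layer count = ceil(167 / 0.1) = 1670.
Bottom layers = 8 × (56.2 + 8.79), so 519.92 s.
Remaining layers = 1662 × (1.92 + 8.79), so 17800.02 s.
Sum: 519.92 + 17800.02 = 18319.94 s → 5.09 hours.

5.09 hours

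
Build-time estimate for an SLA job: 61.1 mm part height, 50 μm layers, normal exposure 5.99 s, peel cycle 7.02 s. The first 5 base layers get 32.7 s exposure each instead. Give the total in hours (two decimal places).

4.45 hours

Layers = ⌈61.1/0.05⌉ = 1222.
Base layers = 5 × (32.7 + 7.02) = 198.6 s.
Remaining layers = 1217 × (5.99 + 7.02) = 15833.17 s.
Sum: 198.6 + 15833.17 = 16031.77 s → 4.45 hours.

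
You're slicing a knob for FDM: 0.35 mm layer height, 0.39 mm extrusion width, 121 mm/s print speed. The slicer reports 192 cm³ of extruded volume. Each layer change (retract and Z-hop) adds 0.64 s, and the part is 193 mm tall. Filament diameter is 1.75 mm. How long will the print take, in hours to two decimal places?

3.33 hours

Bead cross-section = 0.35 × 0.39, so 0.1365 mm².
Path length: 192000 mm³ / 0.1365 mm² → 1406593.4 mm.
Time extruding: 1406593.4 / 121 → 11624.7 s.
Layers = ⌈193/0.35⌉ = 552.
Non-print overhead = 552 × 0.64, so 353.28 s.
Total = 11624.7 + 353.28 = 11977.98 s = 3.33 hours.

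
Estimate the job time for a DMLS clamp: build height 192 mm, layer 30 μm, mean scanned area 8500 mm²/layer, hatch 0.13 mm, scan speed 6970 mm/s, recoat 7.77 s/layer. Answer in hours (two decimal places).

30.49 hours

Layers = ⌈192/0.03⌉ = 6400.
Per-layer scan distance: 8500 / 0.13 → 65384.6 mm.
Laser time per layer = 65384.6 / 6970 = 9.3809 s.
Per-layer time = 9.3809 + 7.77 = 17.1509 s.
Total: 6400 × 17.1509 s = 109765.76 s → 30.49 hours.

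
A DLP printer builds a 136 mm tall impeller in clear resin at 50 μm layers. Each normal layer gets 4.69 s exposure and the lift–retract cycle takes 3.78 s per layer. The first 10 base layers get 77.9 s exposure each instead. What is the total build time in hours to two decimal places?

Layer count = ceil(136 / 0.05) = 2720.
Burn-in layers = 10 × (77.9 + 3.78), so 816.8 s.
Remaining layers = 2710 × (4.69 + 3.78), so 22953.7 s.
Total = 816.8 + 22953.7 = 23770.5 s = 6.60 hours.

6.60 hours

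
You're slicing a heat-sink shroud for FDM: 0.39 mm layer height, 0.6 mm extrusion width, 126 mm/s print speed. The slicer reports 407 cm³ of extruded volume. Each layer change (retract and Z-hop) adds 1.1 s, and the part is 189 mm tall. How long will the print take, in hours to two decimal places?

Extrusion cross-section = 0.39 × 0.6, so 0.234 mm².
Toolpath length = 407 cm³ / 0.234 mm² = 407000 / 0.234 = 1739316.2 mm.
Time extruding: 1739316.2 / 126 → 13804.1 s.
Layer count = ceil(189 / 0.39) = 485.
Layer-change overhead = 485 × 1.1, so 533.5 s.
Total = 13804.1 + 533.5 = 14337.6 s = 3.98 hours.

3.98 hours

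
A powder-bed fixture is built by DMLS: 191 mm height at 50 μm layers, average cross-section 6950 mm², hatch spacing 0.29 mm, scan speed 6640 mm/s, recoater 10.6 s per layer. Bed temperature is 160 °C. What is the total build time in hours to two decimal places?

15.08 hours

Layer count = ceil(191 / 0.05) = 3820.
Hatch length per layer: 6950 / 0.29 → 23965.5 mm.
Scan time per layer = 23965.5 / 6640, so 3.6093 s.
Time per layer = 3.6093 + 10.6, so 14.2093 s.
3820 layers × 14.2093 s/layer = 54279.526 s, i.e. 15.08 hours.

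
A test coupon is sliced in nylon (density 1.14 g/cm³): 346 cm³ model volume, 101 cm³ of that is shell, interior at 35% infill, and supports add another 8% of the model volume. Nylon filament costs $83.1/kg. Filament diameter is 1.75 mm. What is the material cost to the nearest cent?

Infill region = 346 − 101 = 245 cm³.
Infill volume = 0.35 × 245, so 85.75 cm³.
Support = 0.08 × 346, so 27.68 cm³.
Total extruded: 101 + 85.75 + 27.68 → 214.43 cm³.
Mass = 214.43 × 1.14, so 244.4502 g.
At $83.1/kg: 244.4502/1000 × 83.1 = $20.31.

$20.31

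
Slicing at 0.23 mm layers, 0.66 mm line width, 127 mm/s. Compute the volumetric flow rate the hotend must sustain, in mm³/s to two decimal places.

Extrusion cross-section = 0.23 × 0.66, so 0.1518 mm².
Q = v·A = 127 × 0.1518 = 19.28 mm³/s.

19.28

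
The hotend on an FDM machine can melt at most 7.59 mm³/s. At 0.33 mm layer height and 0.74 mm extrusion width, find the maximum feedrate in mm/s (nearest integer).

31 mm/s

Extrusion cross-section = 0.33 × 0.74, so 0.2442 mm².
Max speed = 7.59 / 0.2442 = 31.08 ≈ 31 mm/s.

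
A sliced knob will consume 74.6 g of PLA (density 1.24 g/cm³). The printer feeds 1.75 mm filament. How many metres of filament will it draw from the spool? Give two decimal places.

25.01 m

Extruded volume: 74.6/1.24 = 60.1613 cm³ (60161.3 mm³).
Cross-section of 1.75 mm filament: π·(1.75/2)² = 2.4053 mm².
L = V/A = 60161.3/2.4053 = 25011.97 mm → 25.01 m.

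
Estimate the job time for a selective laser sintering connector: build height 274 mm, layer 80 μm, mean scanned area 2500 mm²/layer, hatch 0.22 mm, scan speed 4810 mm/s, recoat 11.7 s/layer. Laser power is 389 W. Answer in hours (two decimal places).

13.38 hours

Layers = ⌈274/0.08⌉ = 3425.
Per-layer scan distance: 2500 / 0.22 → 11363.6 mm.
Scan time per layer = 11363.6 / 4810, so 2.3625 s.
Layer cycle: 2.3625 + 11.7 → 14.0625 s.
3425 layers × 14.0625 s/layer = 48164.0625 s, i.e. 13.38 hours.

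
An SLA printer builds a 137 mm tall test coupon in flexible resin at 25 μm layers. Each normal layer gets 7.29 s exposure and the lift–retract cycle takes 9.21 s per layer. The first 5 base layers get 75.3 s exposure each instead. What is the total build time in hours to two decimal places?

Layer count = ceil(137 / 0.025) = 5480.
Burn-in layers: 5 × (75.3 + 9.21) → 422.55 s.
Regular layers = 5475 × (7.29 + 9.21) = 90337.5 s.
Total = 422.55 + 90337.5 = 90760.05 s = 25.21 hours.

25.21 hours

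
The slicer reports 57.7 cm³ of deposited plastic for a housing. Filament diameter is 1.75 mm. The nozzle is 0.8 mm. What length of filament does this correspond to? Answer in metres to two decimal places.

23.99 m

Cross-section of 1.75 mm filament: π·(1.75/2)² = 2.4053 mm².
Length = 57.7 cm³ / 2.4053 mm² = 57700 / 2.4053 = 23988.69 mm = 23.99 m.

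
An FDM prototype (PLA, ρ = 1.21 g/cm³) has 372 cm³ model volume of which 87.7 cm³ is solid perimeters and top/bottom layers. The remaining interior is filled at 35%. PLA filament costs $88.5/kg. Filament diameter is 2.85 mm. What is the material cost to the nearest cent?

Infill region: 372 − 87.7 → 284.3 cm³.
Infill deposited = 0.35 × 284.3, so 99.505 cm³.
Total printed volume: 87.7 + 99.505 → 187.205 cm³.
Mass: 187.205 × 1.21 → 226.51805 g.
At $88.5/kg: 226.51805/1000 × 88.5 = $20.05.

$20.05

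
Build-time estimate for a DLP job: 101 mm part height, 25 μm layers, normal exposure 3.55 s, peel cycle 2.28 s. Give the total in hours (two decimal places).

Layers = ⌈101/0.025⌉ = 4040.
Per-layer time = 3.55 + 2.28, so 5.83 s.
Total = 4040 × 5.83 = 23553.2 s = 6.54 hours.

6.54 hours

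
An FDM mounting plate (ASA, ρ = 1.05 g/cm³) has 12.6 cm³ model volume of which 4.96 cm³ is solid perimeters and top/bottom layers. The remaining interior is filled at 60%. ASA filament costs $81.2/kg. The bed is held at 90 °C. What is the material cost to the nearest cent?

Infill region = 12.6 − 4.96 = 7.64 cm³.
Deposited infill: 0.60 × 7.64 → 4.584 cm³.
Deposited volume: 4.96 + 4.584 → 9.544 cm³.
Mass = 9.544 × 1.05 = 10.0212 g.
Cost = 10.0212 g / 1000 × $81.2/kg = $0.81.

$0.81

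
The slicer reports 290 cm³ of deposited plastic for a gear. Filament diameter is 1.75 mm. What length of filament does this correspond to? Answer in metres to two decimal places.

Cross-section of 1.75 mm filament: π·(1.75/2)² = 2.4053 mm².
Length = 290 cm³ / 2.4053 mm² = 290000 / 2.4053 = 120567.08 mm = 120.57 m.

120.57 m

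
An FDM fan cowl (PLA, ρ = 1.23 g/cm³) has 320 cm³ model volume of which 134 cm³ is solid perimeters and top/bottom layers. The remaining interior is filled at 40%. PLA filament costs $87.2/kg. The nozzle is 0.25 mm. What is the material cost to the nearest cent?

Infill region: 320 − 134 → 186 cm³.
Deposited infill = 0.40 × 186 = 74.4 cm³.
Deposited volume: 134 + 74.4 → 208.4 cm³.
Mass = 208.4 × 1.23, so 256.332 g.
At $87.2/kg: 256.332/1000 × 87.2 = $22.35.

$22.35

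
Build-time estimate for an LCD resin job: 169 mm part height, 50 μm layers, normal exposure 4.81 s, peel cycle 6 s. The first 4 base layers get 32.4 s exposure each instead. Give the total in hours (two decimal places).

10.18 hours

Number of layers: 169 / 0.05 → 3380 (rounded up).
Base layers: 4 × (32.4 + 6) → 153.6 s.
Remaining layers = 3376 × (4.81 + 6) = 36494.56 s.
Sum: 153.6 + 36494.56 = 36648.16 s → 10.18 hours.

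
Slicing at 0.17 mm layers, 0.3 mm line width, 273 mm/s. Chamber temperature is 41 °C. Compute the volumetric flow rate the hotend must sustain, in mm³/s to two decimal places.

Bead cross-section = 0.17 × 0.3, so 0.051 mm².
Q = v·A = 273 × 0.051 = 13.92 mm³/s.

13.92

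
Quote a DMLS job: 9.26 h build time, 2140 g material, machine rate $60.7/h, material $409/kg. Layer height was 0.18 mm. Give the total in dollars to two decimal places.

$1437.34

Machine-time cost = 60.7 × 9.26, so $562.082.
Material cost = 409 × 2140/1000, so $875.26.
Total = 562.082 + 875.26 = 1437.342 ≈ $1437.34.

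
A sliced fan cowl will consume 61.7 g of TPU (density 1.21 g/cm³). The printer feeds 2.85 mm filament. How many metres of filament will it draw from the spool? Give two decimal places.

7.99 m

Volume = 61.7 g / 1.21 g·cm⁻³ = 50.9917 cm³ = 50991.7 mm³.
Cross-section of 2.85 mm filament: π·(2.85/2)² = 6.3794 mm².
Length = 50991.7 / 6.3794 = 7993.18 mm = 7.99 m.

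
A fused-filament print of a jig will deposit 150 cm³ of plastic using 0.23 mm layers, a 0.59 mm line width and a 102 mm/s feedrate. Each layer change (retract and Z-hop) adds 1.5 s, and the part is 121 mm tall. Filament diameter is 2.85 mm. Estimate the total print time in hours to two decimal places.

Line area = 0.23 × 0.59, so 0.1357 mm².
Path length: 150000 mm³ / 0.1357 mm² → 1105379.5 mm.
Extrusion time = 1105379.5 / 102 = 10837.1 s.
Layers = ⌈121/0.23⌉ = 527.
Non-print overhead = 527 × 1.5, so 790.5 s.
Altogether 10837.1 + 790.5 = 11627.6 s, i.e. 3.23 hours.

3.23 hours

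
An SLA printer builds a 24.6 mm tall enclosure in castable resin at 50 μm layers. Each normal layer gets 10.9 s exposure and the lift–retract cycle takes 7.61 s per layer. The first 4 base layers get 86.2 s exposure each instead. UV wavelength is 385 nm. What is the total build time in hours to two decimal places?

2.61 hours

Layer count = ceil(24.6 / 0.05) = 492.
Burn-in layers = 4 × (86.2 + 7.61) = 375.24 s.
Regular layers: 488 × (10.9 + 7.61) → 9032.88 s.
Sum: 375.24 + 9032.88 = 9408.12 s → 2.61 hours.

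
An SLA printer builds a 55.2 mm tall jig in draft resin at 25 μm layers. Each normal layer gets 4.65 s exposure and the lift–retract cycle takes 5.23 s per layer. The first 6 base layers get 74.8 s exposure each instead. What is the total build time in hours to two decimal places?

Layers = ⌈55.2/0.025⌉ = 2208.
Bottom layers = 6 × (74.8 + 5.23), so 480.18 s.
Remaining layers = 2202 × (4.65 + 5.23), so 21755.76 s.
Sum: 480.18 + 21755.76 = 22235.94 s → 6.18 hours.

6.18 hours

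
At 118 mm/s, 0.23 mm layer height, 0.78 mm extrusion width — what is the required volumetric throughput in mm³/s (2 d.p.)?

21.17

Extrusion cross-section = 0.23 × 0.78 = 0.1794 mm².
Q = v·A = 118 × 0.1794 = 21.17 mm³/s.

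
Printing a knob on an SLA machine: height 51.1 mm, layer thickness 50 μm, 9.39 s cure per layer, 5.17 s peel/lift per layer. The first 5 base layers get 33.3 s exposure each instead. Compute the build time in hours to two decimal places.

4.17 hours

Layers = ⌈51.1/0.05⌉ = 1022.
Base layers = 5 × (33.3 + 5.17) = 192.35 s.
Regular layers = 1017 × (9.39 + 5.17) = 14807.52 s.
Total = 192.35 + 14807.52 = 14999.87 s = 4.17 hours.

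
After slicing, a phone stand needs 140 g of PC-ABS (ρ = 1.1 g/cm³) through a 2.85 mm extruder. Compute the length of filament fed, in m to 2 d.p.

Volume = 140 g / 1.1 g·cm⁻³ = 127.2727 cm³ = 127272.7 mm³.
Cross-section of 2.85 mm filament: π·(2.85/2)² = 6.3794 mm².
L = V/A = 127272.7/6.3794 = 19950.58 mm → 19.95 m.

19.95 m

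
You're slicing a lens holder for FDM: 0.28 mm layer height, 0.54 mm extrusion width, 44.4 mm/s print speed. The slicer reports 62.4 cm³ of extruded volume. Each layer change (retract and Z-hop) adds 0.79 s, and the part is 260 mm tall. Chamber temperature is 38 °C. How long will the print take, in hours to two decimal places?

Extrusion cross-section = 0.28 × 0.54, so 0.1512 mm².
Path length: 62400 mm³ / 0.1512 mm² → 412698.4 mm.
Extrusion time: 412698.4 / 44.4 → 9295 s.
Layers = ⌈260/0.28⌉ = 929.
Layer-change overhead = 929 × 0.79, so 733.91 s.
Total = 9295 + 733.91 = 10028.91 s = 2.79 hours.

2.79 hours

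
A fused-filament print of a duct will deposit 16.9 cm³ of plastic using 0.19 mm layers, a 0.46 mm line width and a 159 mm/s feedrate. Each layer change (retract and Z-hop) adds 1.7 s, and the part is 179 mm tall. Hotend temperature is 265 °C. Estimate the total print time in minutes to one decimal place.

Line area = 0.19 × 0.46, so 0.0874 mm².
Path length: 16900 mm³ / 0.0874 mm² → 193363.8 mm.
Print-move time: 193363.8 / 159 → 1216.1 s.
Layer count = ceil(179 / 0.19) = 943.
Layer-change overhead: 943 × 1.7 → 1603.1 s.
Total = 1216.1 + 1603.1 = 2819.2 s = 47.0 minutes.

47.0 minutes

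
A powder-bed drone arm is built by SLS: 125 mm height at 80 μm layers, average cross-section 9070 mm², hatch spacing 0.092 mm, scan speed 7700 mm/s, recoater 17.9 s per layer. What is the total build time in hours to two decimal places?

13.33 hours

Layers = ⌈125/0.08⌉ = 1563.
Per-layer scan distance = 9070 / 0.092 = 98587 mm.
Per-layer scan time = 98587 / 7700, so 12.8035 s.
Per-layer time: 12.8035 + 17.9 → 30.7035 s.
Total: 1563 × 30.7035 s = 47989.5705 s → 13.33 hours.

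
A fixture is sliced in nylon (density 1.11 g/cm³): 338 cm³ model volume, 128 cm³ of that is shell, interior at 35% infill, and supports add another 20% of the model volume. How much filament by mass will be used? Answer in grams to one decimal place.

298.7 g

Volume inside the shell = 338 − 128 = 210 cm³.
Deposited infill = 0.35 × 210 = 73.5 cm³.
Support = 0.20 × 338, so 67.6 cm³.
Total printed volume: 128 + 73.5 + 67.6 → 269.1 cm³.
Mass = 269.1 × 1.11, so 298.701 g.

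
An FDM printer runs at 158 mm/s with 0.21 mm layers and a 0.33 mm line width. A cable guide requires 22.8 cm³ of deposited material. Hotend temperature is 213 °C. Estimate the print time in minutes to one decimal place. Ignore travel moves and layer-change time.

Bead cross-section = 0.21 × 0.33 = 0.0693 mm².
Toolpath length = 22.8 cm³ / 0.0693 mm² = 22800 / 0.0693 = 329004.3 mm.
Print-move time = 329004.3 / 158, so 2082.3 s.
In the requested units: 2082.3 s = 34.7 minutes.

34.7 minutes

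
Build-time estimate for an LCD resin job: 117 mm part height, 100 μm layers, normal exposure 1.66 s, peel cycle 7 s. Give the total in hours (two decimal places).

2.81 hours

Layer count = ceil(117 / 0.1) = 1170.
Cycle time: 1.66 + 7 → 8.66 s.
Build time: 1170 × 8.66 s = 10132.2 s, i.e. 2.81 hours.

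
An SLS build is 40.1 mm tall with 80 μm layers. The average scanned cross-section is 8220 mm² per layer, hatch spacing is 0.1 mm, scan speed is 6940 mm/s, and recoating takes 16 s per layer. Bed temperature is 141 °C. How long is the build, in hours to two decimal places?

Layers = ⌈40.1/0.08⌉ = 502.
Per-layer scan distance = 8220 / 0.1, so 82200 mm.
Per-layer scan time = 82200 / 6940, so 11.8444 s.
Time per layer = 11.8444 + 16 = 27.8444 s.
Build time = 502 × 27.8444 = 13977.8888 s = 3.88 hours.

3.88 hours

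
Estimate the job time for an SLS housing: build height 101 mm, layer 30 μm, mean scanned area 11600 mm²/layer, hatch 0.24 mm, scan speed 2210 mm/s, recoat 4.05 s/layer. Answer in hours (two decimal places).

24.24 hours

Layer count = ceil(101 / 0.03) = 3367.
Hatch length per layer = 11600 / 0.24 = 48333.3 mm.
Scan time per layer = 48333.3 / 2210 = 21.8703 s.
Time per layer: 21.8703 + 4.05 → 25.9203 s.
Build time = 3367 × 25.9203 = 87273.6501 s = 24.24 hours.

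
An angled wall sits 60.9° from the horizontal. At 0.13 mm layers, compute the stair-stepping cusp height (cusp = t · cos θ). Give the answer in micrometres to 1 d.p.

cos(60.9°) = 0.4863, so cusp = 0.13 × 0.4863 = 0.063219 mm → 63.2 μm.

63.2 μm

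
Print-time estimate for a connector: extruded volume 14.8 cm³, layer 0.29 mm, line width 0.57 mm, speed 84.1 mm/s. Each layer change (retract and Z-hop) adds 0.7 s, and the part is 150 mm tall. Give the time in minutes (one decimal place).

Bead cross-section = 0.29 × 0.57, so 0.1653 mm².
Path length: 14800 mm³ / 0.1653 mm² → 89534.2 mm.
Extrusion time: 89534.2 / 84.1 → 1064.6 s.
Number of layers: 150 / 0.29 → 518 (rounded up).
Non-print overhead: 518 × 0.7 → 362.6 s.
Altogether 1064.6 + 362.6 = 1427.2 s, i.e. 23.8 minutes.

23.8 minutes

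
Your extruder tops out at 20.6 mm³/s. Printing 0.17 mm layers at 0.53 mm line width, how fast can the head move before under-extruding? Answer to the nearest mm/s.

A = 0.17 × 0.53, so 0.0901 mm².
v_max = Q/A = 20.6/0.0901 = 228.63 mm/s → 229 mm/s.

229 mm/s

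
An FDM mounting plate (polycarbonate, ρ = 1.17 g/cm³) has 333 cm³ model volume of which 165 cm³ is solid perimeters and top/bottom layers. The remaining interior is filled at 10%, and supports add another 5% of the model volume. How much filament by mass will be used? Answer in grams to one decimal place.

Infill region: 333 − 165 → 168 cm³.
Deposited infill = 0.10 × 168, so 16.8 cm³.
Support: 0.05 × 333 → 16.65 cm³.
Total extruded: 165 + 16.8 + 16.65 → 198.45 cm³.
Mass: 198.45 × 1.17 → 232.1865 g.

232.2 g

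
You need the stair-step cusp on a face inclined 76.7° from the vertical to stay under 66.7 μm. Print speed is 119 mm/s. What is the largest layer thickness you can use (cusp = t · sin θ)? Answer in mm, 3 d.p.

sin(76.7°) = 0.9732; t_max = 0.0667/0.9732 = 0.069 mm.

0.069 mm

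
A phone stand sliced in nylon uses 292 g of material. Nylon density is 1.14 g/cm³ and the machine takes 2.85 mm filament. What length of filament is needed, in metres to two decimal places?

40.15 m

Volume = 292 g / 1.14 g·cm⁻³ = 256.1404 cm³ = 256140.4 mm³.
Filament cross-section = π × (2.85/2)² = 6.3794 mm².
L = V/A = 256140.4/6.3794 = 40151.17 mm → 40.15 m.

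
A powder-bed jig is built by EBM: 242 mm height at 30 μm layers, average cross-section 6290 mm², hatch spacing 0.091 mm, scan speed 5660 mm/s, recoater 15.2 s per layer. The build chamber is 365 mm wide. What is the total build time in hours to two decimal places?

61.43 hours

Layers = ⌈242/0.03⌉ = 8067.
Scan path per layer = 6290 / 0.091, so 69120.9 mm.
Per-layer scan time: 69120.9 / 5660 → 12.2122 s.
Layer cycle = 12.2122 + 15.2 = 27.4122 s.
Total: 8067 × 27.4122 s = 221134.2174 s → 61.43 hours.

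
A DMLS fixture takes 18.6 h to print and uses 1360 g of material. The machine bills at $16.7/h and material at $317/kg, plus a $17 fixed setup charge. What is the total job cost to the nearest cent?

$758.74

Time charge = 16.7 × 18.6, so $310.62.
Feedstock cost = 317 × 1360/1000, so $431.12.
Total = 310.62 + 431.12 + 17 = $758.74.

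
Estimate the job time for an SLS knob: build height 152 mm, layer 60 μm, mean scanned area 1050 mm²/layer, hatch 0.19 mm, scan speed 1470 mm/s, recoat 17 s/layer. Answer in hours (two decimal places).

Layers = ⌈152/0.06⌉ = 2534.
Hatch length per layer = 1050 / 0.19, so 5526.3 mm.
Per-layer scan time = 5526.3 / 1470 = 3.7594 s.
Time per layer: 3.7594 + 17 → 20.7594 s.
2534 layers × 20.7594 s/layer = 52604.3196 s, i.e. 14.61 hours.

14.61 hours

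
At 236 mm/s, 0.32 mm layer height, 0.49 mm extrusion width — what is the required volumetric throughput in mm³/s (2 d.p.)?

37.00

Extrusion cross-section: 0.32 × 0.49 → 0.1568 mm².
Volumetric flow = 236 × 0.1568 = 37.00 mm³/s.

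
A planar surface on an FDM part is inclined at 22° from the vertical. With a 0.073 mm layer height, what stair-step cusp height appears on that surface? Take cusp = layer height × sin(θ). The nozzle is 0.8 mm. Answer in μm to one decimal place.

27.3 μm

h_c = t·sin θ = 0.073 × 0.3746 = 0.027346 mm (27.3 μm).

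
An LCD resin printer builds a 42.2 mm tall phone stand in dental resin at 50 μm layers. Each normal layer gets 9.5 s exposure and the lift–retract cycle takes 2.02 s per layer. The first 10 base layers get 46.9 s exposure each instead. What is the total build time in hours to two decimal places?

Layers = ⌈42.2/0.05⌉ = 844.
Burn-in layers: 10 × (46.9 + 2.02) → 489.2 s.
Regular layers = 834 × (9.5 + 2.02), so 9607.68 s.
Total = 489.2 + 9607.68 = 10096.88 s = 2.80 hours.

2.80 hours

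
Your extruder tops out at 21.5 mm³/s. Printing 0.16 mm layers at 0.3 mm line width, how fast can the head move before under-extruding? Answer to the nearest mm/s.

448 mm/s

A = 0.16 × 0.3 = 0.048 mm².
Max speed = 21.5 / 0.048 = 447.92 ≈ 448 mm/s.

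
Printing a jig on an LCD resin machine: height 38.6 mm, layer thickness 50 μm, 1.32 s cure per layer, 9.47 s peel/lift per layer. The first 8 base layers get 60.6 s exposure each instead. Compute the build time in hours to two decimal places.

Layer count = ceil(38.6 / 0.05) = 772.
Bottom layers: 8 × (60.6 + 9.47) → 560.56 s.
Normal layers = 764 × (1.32 + 9.47), so 8243.56 s.
Sum: 560.56 + 8243.56 = 8804.12 s → 2.45 hours.

2.45 hours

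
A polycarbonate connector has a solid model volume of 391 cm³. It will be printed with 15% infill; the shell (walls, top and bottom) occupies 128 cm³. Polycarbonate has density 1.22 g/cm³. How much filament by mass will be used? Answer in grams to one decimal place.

204.3 g

Infill region: 391 − 128 → 263 cm³.
Deposited infill = 0.15 × 263 = 39.45 cm³.
Deposited volume = 128 + 39.45, so 167.45 cm³.
Mass = 167.45 × 1.22 = 204.289 g.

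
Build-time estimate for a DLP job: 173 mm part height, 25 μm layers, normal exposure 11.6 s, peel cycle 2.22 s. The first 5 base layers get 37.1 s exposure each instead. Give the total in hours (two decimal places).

Layer count = ceil(173 / 0.025) = 6920.
Bottom layers = 5 × (37.1 + 2.22) = 196.6 s.
Remaining layers = 6915 × (11.6 + 2.22), so 95565.3 s.
Sum: 196.6 + 95565.3 = 95761.9 s → 26.60 hours.

26.60 hours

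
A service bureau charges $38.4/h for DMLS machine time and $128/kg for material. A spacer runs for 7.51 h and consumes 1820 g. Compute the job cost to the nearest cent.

$521.34

Time charge: 38.4 × 7.51 → $288.384.
Material cost = 128 × 1820/1000, so $232.96.
Job cost: 288.384 + 232.96 = 521.344 ≈ $521.34.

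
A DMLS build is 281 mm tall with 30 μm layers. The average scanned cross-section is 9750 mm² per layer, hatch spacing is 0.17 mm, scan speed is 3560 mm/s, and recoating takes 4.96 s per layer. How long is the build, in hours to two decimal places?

54.82 hours

Layer count = ceil(281 / 0.03) = 9367.
Hatch length per layer = 9750 / 0.17, so 57352.9 mm.
Scan time per layer = 57352.9 / 3560, so 16.1104 s.
Time per layer = 16.1104 + 4.96, so 21.0704 s.
Total: 9367 × 21.0704 s = 197366.4368 s → 54.82 hours.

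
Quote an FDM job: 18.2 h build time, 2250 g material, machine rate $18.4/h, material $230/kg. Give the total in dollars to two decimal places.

$852.38

Time charge = 18.4 × 18.2, so $334.88.
Material cost: 230 × 2250/1000 → $517.50.
Job cost: 334.88 + 517.50 = $852.38.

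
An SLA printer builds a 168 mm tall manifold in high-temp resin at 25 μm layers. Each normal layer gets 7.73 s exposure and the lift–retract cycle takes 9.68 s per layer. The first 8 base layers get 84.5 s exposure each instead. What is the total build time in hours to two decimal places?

Layers = ⌈168/0.025⌉ = 6720.
Burn-in layers = 8 × (84.5 + 9.68), so 753.44 s.
Remaining layers = 6712 × (7.73 + 9.68), so 116855.92 s.
Sum: 753.44 + 116855.92 = 117609.36 s → 32.67 hours.

32.67 hours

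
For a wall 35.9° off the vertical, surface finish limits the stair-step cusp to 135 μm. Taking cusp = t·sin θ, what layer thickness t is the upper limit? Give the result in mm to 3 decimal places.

0.230 mm

sin(35.9°) = 0.5864; t_max = 0.135/0.5864 = 0.230 mm.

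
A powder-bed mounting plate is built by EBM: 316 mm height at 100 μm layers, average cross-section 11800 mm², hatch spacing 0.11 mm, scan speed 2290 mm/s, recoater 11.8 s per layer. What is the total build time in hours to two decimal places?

Layers = ⌈316/0.1⌉ = 3160.
Scan path per layer = 11800 / 0.11, so 107272.7 mm.
Scan time per layer = 107272.7 / 2290 = 46.844 s.
Layer cycle = 46.844 + 11.8 = 58.644 s.
Total: 3160 × 58.644 s = 185315.04 s → 51.48 hours.

51.48 hours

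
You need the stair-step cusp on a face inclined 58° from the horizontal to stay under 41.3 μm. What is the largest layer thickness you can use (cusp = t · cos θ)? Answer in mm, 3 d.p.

0.078 mm

Layer height = cusp / cos(58°) = 0.0413 / 0.5299 = 0.078 mm.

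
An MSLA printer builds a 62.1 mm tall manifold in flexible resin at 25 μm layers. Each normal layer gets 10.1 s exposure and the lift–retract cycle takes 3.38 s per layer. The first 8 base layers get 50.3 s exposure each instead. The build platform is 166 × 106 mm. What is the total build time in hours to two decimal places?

9.39 hours

Layers = ⌈62.1/0.025⌉ = 2484.
Bottom layers: 8 × (50.3 + 3.38) → 429.44 s.
Remaining layers = 2476 × (10.1 + 3.38) = 33376.48 s.
Total = 429.44 + 33376.48 = 33805.92 s = 9.39 hours.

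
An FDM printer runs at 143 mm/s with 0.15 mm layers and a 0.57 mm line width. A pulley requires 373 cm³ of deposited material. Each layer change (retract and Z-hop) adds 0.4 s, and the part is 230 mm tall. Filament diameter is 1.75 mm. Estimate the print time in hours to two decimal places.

8.64 hours

Extrusion cross-section = 0.15 × 0.57 = 0.0855 mm².
Toolpath length = 373 cm³ / 0.0855 mm² = 373000 / 0.0855 = 4362573.1 mm.
Print-move time = 4362573.1 / 143, so 30507.5 s.
Number of layers: 230 / 0.15 → 1534 (rounded up).
Non-print overhead: 1534 × 0.4 → 613.6 s.
Altogether 30507.5 + 613.6 = 31121.1 s, i.e. 8.64 hours.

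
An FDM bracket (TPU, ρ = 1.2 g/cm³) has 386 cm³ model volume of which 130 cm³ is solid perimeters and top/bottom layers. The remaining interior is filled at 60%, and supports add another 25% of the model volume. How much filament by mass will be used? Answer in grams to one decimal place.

456.1 g

Infill region: 386 − 130 → 256 cm³.
Deposited infill: 0.60 × 256 → 153.6 cm³.
Support = 0.25 × 386, so 96.5 cm³.
Total printed volume = 130 + 153.6 + 96.5 = 380.1 cm³.
Mass: 380.1 × 1.2 → 456.12 g.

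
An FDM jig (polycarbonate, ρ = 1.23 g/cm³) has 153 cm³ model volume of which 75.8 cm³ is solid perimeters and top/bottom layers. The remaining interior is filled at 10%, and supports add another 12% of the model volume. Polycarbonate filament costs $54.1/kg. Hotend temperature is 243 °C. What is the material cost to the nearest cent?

Volume inside the shell: 153 − 75.8 → 77.2 cm³.
Infill volume = 0.10 × 77.2 = 7.72 cm³.
Support = 0.12 × 153, so 18.36 cm³.
Deposited volume: 75.8 + 7.72 + 18.36 → 101.88 cm³.
Mass = 101.88 × 1.23 = 125.3124 g.
At $54.1/kg: 125.3124/1000 × 54.1 = $6.78.

$6.78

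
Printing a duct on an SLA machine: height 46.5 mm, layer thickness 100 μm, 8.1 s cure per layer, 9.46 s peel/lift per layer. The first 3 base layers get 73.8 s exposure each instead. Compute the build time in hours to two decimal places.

2.32 hours

Layers = ⌈46.5/0.1⌉ = 465.
Base layers = 3 × (73.8 + 9.46) = 249.78 s.
Regular layers = 462 × (8.1 + 9.46) = 8112.72 s.
Sum: 249.78 + 8112.72 = 8362.5 s → 2.32 hours.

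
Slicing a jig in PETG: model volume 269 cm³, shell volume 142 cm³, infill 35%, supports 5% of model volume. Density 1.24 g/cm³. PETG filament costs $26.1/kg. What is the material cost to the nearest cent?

$6.47

Interior volume = 269 − 142 = 127 cm³.
Infill volume = 0.35 × 127 = 44.45 cm³.
Support = 0.05 × 269 = 13.45 cm³.
Total printed volume = 142 + 44.45 + 13.45 = 199.9 cm³.
Mass: 199.9 × 1.24 → 247.876 g.
Cost = 247.876 g / 1000 × $26.1/kg = $6.47.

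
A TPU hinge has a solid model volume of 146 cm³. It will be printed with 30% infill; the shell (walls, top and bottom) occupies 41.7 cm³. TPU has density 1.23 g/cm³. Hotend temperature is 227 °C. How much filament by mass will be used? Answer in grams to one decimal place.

Interior volume = 146 − 41.7, so 104.3 cm³.
Infill volume = 0.30 × 104.3 = 31.29 cm³.
Total extruded = 41.7 + 31.29, so 72.99 cm³.
Mass = 72.99 × 1.23 = 89.7777 g.

89.8 g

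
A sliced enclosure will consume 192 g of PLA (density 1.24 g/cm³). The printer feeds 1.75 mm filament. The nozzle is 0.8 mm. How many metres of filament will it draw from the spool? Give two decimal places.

Extruded volume: 192/1.24 = 154.8387 cm³ (154838.7 mm³).
Cross-section of 1.75 mm filament: π·(1.75/2)² = 2.4053 mm².
L = V/A = 154838.7/2.4053 = 64373.97 mm → 64.37 m.

64.37 m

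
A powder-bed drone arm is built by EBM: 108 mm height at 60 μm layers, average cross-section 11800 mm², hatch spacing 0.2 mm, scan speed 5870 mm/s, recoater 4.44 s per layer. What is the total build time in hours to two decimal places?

Number of layers: 108 / 0.06 → 1800 (rounded up).
Scan path per layer: 11800 / 0.2 → 59000 mm.
Per-layer scan time = 59000 / 5870, so 10.0511 s.
Layer cycle = 10.0511 + 4.44 = 14.4911 s.
1800 layers × 14.4911 s/layer = 26083.98 s, i.e. 7.25 hours.

7.25 hours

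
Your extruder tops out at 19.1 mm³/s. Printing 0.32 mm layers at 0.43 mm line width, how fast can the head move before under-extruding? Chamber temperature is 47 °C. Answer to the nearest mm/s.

A = 0.32 × 0.43, so 0.1376 mm².
Max speed = 19.1 / 0.1376 = 138.81 ≈ 139 mm/s.

139 mm/s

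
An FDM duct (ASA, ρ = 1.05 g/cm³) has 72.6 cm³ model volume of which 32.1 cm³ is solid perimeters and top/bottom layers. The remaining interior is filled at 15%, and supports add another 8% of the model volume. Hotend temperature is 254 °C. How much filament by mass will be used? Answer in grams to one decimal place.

46.2 g

Infill region: 72.6 − 32.1 → 40.5 cm³.
Infill deposited = 0.15 × 40.5, so 6.075 cm³.
Support = 0.08 × 72.6 = 5.808 cm³.
Total extruded: 32.1 + 6.075 + 5.808 → 43.983 cm³.
Mass = 43.983 × 1.05, so 46.18215 g.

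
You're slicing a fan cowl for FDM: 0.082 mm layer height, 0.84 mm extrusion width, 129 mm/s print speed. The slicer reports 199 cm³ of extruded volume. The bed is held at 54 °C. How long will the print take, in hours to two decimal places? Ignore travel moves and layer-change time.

Line area: 0.082 × 0.84 → 0.06888 mm².
Toolpath length = 199 cm³ / 0.06888 mm² = 199000 / 0.06888 = 2889082.5 mm.
Extrusion time = 2889082.5 / 129 = 22396 s.
Converting: 22396 s = 6.22 hours.

6.22 hours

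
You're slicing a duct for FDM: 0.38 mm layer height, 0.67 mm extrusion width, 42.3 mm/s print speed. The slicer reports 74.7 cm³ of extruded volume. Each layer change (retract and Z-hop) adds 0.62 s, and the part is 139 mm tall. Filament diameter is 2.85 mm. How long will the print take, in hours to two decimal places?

Line area = 0.38 × 0.67 = 0.2546 mm².
Path length: 74700 mm³ / 0.2546 mm² → 293401.4 mm.
Time extruding: 293401.4 / 42.3 → 6936.2 s.
Layer count = ceil(139 / 0.38) = 366.
Layer-change overhead = 366 × 0.62 = 226.92 s.
Total = 6936.2 + 226.92 = 7163.12 s = 1.99 hours.

1.99 hours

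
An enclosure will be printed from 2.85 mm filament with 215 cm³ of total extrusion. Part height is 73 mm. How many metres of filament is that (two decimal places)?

33.70 m

A = π r² = π × 1.425² = 6.3794 mm².
L = 215000 mm³ / 6.3794 mm² = 33702.23 mm, i.e. 33.70 m.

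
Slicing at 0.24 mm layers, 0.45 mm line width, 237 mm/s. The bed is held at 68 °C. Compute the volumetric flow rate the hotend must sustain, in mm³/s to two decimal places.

25.60

A: 0.24 × 0.45 → 0.108 mm².
Q = v·A = 237 × 0.108 = 25.60 mm³/s.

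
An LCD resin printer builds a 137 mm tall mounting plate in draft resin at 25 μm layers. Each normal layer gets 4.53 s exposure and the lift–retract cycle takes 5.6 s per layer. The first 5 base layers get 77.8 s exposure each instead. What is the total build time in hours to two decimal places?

Layer count = ceil(137 / 0.025) = 5480.
Burn-in layers = 5 × (77.8 + 5.6) = 417 s.
Regular layers = 5475 × (4.53 + 5.6) = 55461.75 s.
Sum: 417 + 55461.75 = 55878.75 s → 15.52 hours.

15.52 hours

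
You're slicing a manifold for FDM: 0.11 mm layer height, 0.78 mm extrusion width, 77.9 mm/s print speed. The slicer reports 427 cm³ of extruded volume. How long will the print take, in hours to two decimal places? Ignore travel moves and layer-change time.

17.75 hours

Line area: 0.11 × 0.78 → 0.0858 mm².
Toolpath length = 427 cm³ / 0.0858 mm² = 427000 / 0.0858 = 4976690 mm.
Extrusion time = 4976690 / 77.9, so 63885.6 s.
That's 63885.6 s → 17.75 hours.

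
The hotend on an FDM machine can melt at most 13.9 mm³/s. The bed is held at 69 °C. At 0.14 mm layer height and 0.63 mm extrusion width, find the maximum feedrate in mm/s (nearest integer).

A = 0.14 × 0.63 = 0.0882 mm².
v_max = Q/A = 13.9/0.0882 = 157.60 mm/s → 158 mm/s.

158 mm/s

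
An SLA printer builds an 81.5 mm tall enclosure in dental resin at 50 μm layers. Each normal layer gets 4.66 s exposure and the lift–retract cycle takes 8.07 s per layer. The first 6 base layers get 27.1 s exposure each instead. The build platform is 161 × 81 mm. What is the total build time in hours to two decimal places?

Number of layers: 81.5 / 0.05 → 1630 (rounded up).
Bottom layers: 6 × (27.1 + 8.07) → 211.02 s.
Regular layers: 1624 × (4.66 + 8.07) → 20673.52 s.
Total = 211.02 + 20673.52 = 20884.54 s = 5.80 hours.

5.80 hours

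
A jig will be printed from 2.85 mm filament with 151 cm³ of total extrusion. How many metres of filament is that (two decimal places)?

A = π r² = π × 1.425² = 6.3794 mm².
L = 151000 mm³ / 6.3794 mm² = 23669.94 mm, i.e. 23.67 m.

23.67 m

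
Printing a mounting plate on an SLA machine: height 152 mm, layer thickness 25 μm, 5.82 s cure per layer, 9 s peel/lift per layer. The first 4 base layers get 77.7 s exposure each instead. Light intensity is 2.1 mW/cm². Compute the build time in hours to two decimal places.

25.11 hours

Layers = ⌈152/0.025⌉ = 6080.
Base layers = 4 × (77.7 + 9) = 346.8 s.
Remaining layers = 6076 × (5.82 + 9) = 90046.32 s.
Sum: 346.8 + 90046.32 = 90393.12 s → 25.11 hours.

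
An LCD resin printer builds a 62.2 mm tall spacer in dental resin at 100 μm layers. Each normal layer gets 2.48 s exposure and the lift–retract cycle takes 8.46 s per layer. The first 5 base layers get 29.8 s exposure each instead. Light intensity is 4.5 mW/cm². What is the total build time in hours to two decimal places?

1.93 hours

Layers = ⌈62.2/0.1⌉ = 622.
Base layers: 5 × (29.8 + 8.46) → 191.3 s.
Remaining layers = 617 × (2.48 + 8.46) = 6749.98 s.
Total = 191.3 + 6749.98 = 6941.28 s = 1.93 hours.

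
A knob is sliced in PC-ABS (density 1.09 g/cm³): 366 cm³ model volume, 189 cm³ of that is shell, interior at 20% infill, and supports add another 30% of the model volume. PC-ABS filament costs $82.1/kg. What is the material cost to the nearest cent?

Volume inside the shell = 366 − 189, so 177 cm³.
Infill deposited = 0.20 × 177, so 35.4 cm³.
Support: 0.30 × 366 → 109.8 cm³.
Deposited volume = 189 + 35.4 + 109.8, so 334.2 cm³.
Mass = 334.2 × 1.09, so 364.278 g.
At $82.1/kg: 364.278/1000 × 82.1 = $29.91.

$29.91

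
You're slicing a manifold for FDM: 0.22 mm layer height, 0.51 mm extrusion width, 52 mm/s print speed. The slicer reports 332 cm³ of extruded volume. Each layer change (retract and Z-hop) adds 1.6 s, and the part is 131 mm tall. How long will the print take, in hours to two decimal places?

16.07 hours

Line area: 0.22 × 0.51 → 0.1122 mm².
Path length: 332000 mm³ / 0.1122 mm² → 2959001.8 mm.
Print-move time: 2959001.8 / 52 → 56903.9 s.
Number of layers: 131 / 0.22 → 596 (rounded up).
Non-print overhead: 596 × 1.6 → 953.6 s.
Total = 56903.9 + 953.6 = 57857.5 s = 16.07 hours.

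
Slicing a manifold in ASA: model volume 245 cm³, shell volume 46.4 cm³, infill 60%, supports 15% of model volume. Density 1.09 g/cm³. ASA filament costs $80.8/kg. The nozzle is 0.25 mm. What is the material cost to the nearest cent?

$17.82

Volume inside the shell = 245 − 46.4 = 198.6 cm³.
Deposited infill = 0.60 × 198.6, so 119.16 cm³.
Support = 0.15 × 245 = 36.75 cm³.
Deposited volume = 46.4 + 119.16 + 36.75 = 202.31 cm³.
Mass = 202.31 × 1.09, so 220.5179 g.
At $80.8/kg: 220.5179/1000 × 80.8 = $17.82.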